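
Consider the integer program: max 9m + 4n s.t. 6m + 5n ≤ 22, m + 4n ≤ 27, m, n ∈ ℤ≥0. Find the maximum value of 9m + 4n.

27

(m,n)=(3,0): 6·3+5·0=18≤22, 1·3+4·0=3≤27, objective 27.
(m,n)=(2,1): 6·2+5·1=17≤22, 1·2+4·1=6≤27, objective 22.
(m,n)=(2,0): 6·2+5·0=12≤22, 1·2+4·0=2≤27, objective 18.
The best lattice point is (3,0), giving 27.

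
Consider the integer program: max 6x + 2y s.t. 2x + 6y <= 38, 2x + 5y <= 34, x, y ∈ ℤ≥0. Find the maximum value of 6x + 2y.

(x,y)=(17,0): 2·17+6·0=34≤38, 2·17+5·0=34≤34, objective 102.
(x,y)=(16,0): 2·16+6·0=32≤38, 2·16+5·0=32≤34, objective 96.
No feasible integer point exceeds 102.

102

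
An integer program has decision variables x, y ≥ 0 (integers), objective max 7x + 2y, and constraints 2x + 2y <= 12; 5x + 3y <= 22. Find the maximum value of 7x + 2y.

(x,y)=(4,0) is feasible, giving 28.
(x,y)=(3,1) is feasible, giving 23.
(x,y)=(3,0) is feasible, giving 21.
Maximum is 28 at (x,y)=(4,0).

28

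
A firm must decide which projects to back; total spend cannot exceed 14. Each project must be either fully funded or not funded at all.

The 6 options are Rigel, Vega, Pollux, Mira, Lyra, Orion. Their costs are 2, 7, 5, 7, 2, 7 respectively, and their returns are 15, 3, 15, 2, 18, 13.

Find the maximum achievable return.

Allowing fractional choices, the relaxed optimum would be about 57.3, but projects are indivisible.
Pollux + Lyra + Orion: cost 5 + 2 + 7 = 14 ≤ 14, return 15 + 18 + 13 = 46.
Rigel + Lyra + Orion: cost 2 + 2 + 7 = 11 ≤ 14, return 15 + 18 + 13 = 46.
Rigel + Pollux + Lyra: cost 2 + 5 + 2 = 9 ≤ 14, return 15 + 15 + 18 = 48.
Best is Rigel, Pollux, and Lyra with total return 48.

48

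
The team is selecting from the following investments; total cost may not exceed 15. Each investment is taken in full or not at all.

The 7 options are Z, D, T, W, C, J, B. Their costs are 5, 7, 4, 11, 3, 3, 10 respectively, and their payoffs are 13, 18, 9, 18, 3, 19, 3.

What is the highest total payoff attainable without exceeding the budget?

Z + T + C + J: cost 5 + 4 + 3 + 3 = 15 ≤ 15, payoff 13 + 9 + 3 + 19 = 44.
Z + D + J: cost 5 + 7 + 3 = 15 ≤ 15, payoff 13 + 18 + 19 = 50.
D + T + J: cost 7 + 4 + 3 = 14 ≤ 15, payoff 18 + 9 + 19 = 46.
Best is Z, D, and J with total payoff 50.

50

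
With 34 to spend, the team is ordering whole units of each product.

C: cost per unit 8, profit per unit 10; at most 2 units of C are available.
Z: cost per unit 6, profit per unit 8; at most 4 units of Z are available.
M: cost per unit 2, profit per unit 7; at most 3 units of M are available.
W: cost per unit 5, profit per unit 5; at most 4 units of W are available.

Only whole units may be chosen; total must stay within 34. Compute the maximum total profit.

57

This is a bounded integer knapsack.
Take 2×C, 2×Z, and 3×M: cost 34 ≤ 34, profit 2·10 + 2·8 + 3·7 = 57.
M has the best ratio (7/2) and is taken to its limit of 3; remaining capacity is filled optimally with the others.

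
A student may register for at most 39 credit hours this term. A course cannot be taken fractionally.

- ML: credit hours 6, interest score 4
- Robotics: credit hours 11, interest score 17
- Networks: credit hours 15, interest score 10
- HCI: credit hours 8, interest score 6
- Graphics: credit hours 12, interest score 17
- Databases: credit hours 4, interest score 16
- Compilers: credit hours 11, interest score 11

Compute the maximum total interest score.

61

Robotics + HCI + Graphics + Databases: credit hours 11 + 8 + 12 + 4 = 35 ≤ 39, interest score 17 + 6 + 17 + 16 = 56.
ML + Robotics + Graphics + Databases: credit hours 6 + 11 + 12 + 4 = 33 ≤ 39, interest score 4 + 17 + 17 + 16 = 54.
Robotics + Graphics + Databases + Compilers: credit hours 11 + 12 + 4 + 11 = 38 ≤ 39, interest score 17 + 17 + 16 + 11 = 61.
Best is Robotics, Graphics, Databases, and Compilers with total interest score 61.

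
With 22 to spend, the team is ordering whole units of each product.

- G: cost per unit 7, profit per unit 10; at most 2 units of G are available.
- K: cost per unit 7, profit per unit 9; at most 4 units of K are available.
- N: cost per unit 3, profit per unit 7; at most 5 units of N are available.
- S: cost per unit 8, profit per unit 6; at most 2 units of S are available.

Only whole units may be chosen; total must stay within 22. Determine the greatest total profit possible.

N has the best ratio (7/3); taking only N gives at most 5×7 = 35 (stopped by the supply cap of 5).
Mixing does better — 1×G and 5×N: cost 22 ≤ 22, profit 1·10 + 5·7 = 45.

45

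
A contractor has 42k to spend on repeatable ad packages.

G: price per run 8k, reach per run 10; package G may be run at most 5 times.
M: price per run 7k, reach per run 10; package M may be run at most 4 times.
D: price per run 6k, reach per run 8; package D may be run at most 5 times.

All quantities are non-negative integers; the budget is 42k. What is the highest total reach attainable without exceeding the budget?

58

This is a bounded integer knapsack.
Take 1×G, 4×M, and 1×D: price 42 ≤ 42, reach 1·10 + 4·10 + 1·8 = 58.
M has the best ratio (10/7) and is taken to its limit of 4; remaining capacity is filled optimally with the others.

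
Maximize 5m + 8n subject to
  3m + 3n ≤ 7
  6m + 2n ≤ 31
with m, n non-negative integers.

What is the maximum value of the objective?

16

(m,n)=(0,2): 3·0+3·2=6≤7, 6·0+2·2=4≤31, objective 16.
(m,n)=(1,1): 3·1+3·1=6≤7, 6·1+2·1=8≤31, objective 13.
(m,n)=(0,1): 3·0+3·1=3≤7, 6·0+2·1=2≤31, objective 8.
No feasible integer point exceeds 16.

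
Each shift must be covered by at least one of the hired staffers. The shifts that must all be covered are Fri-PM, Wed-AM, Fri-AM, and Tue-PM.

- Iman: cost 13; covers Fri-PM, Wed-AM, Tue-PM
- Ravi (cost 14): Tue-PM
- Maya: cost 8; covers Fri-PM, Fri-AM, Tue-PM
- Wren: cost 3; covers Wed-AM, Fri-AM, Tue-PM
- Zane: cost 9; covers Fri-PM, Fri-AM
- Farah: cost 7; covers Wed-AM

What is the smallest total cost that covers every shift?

11

Choose Maya and Wren: together they cover Fri-PM, Wed-AM, Fri-AM, Tue-PM — every shift.
Total cost: 8 + 3 = 11.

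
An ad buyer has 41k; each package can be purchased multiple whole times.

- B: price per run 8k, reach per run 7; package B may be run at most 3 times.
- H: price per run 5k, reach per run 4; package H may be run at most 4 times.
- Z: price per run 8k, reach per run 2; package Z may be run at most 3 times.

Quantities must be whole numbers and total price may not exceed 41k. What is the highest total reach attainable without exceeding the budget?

33

This is a bounded integer knapsack.
B has the best ratio (7/8); taking only B gives at most 3×7 = 21 (stopped by the supply cap of 3).
Mixing does better — 3×B and 3×H: price 39 ≤ 41, reach 3·7 + 3·4 = 33.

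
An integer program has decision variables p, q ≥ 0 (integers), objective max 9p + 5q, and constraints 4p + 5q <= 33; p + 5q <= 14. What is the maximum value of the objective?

72

(p,q)=(8,0): 4·8+5·0=32≤33, 1·8+5·0=8≤14, objective 72.
(p,q)=(7,1): 4·7+5·1=33≤33, 1·7+5·1=12≤14, objective 68.
(p,q)=(7,0): 4·7+5·0=28≤33, 1·7+5·0=7≤14, objective 63.
Maximum is 72 at (p,q)=(8,0).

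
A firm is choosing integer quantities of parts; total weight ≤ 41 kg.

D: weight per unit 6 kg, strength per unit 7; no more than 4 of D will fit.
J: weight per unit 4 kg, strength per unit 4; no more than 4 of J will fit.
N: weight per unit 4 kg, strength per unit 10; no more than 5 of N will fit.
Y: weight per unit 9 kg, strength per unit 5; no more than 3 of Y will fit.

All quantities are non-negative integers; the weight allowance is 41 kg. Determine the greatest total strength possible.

N has the best ratio (10/4); taking only N gives at most 5×10 = 50 (stopped by the supply cap of 5).
Mixing does better — 2×D, 2×J, and 5×N: weight 40 ≤ 41, strength 2·7 + 2·4 + 5·10 = 72.

72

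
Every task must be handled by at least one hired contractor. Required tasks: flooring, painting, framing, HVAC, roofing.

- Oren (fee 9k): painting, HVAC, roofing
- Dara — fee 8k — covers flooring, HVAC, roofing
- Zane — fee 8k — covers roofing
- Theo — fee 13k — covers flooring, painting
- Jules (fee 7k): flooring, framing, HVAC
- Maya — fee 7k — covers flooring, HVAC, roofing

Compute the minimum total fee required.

This is a weighted set-cover instance.
Choose Oren and Jules: together they cover flooring, painting, framing, HVAC, roofing — every task.
Total fee: 9 + 7 = 16.

16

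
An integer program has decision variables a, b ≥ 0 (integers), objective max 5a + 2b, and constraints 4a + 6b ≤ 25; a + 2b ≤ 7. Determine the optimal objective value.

The continuous relaxation peaks at (6.25, 0) with value 31.25; rounding to a feasible lattice point costs some objective.
(a,b)=(6,0) is feasible, giving 30.
(a,b)=(5,0) is feasible, giving 25.
The best lattice point is (6,0), giving 30.

30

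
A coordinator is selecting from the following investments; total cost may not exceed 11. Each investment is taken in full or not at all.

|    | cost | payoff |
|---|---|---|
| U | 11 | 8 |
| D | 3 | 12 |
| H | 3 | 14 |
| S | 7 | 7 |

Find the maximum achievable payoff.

26

Take D and H: cost 3 + 3 = 6 ≤ 11, payoff 12 + 14 = 26.
No other feasible combination does better.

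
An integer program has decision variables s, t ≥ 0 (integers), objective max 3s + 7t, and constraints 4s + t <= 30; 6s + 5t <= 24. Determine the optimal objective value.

Relaxing integrality, the LP optimum is 33.60 at (s,t) = (0, 4.8), which is not an integer point.
(s,t)=(0,4): 4·0+1·4=4≤30, 6·0+5·4=20≤24, objective 28.
(s,t)=(1,3): 4·1+1·3=7≤30, 6·1+5·3=21≤24, objective 24.
(s,t)=(0,3): 4·0+1·3=3≤30, 6·0+5·3=15≤24, objective 21.
Maximum is 28 at (s,t)=(0,4).

28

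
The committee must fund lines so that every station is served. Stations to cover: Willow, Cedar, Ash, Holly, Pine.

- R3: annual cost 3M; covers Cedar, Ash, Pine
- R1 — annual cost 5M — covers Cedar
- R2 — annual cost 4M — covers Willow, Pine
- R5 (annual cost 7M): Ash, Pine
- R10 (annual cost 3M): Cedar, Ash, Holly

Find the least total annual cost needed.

7

This is a weighted set-cover instance.
Choose R2 and R10: together they cover Willow, Cedar, Ash, Holly, Pine — every station.
Total annual cost: 4 + 3 = 7.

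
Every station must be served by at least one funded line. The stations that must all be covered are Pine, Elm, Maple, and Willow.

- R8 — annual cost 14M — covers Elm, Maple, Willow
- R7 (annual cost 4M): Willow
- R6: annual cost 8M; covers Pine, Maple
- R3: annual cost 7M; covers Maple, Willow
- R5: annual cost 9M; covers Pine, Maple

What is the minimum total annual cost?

22

This is an integer covering problem.
The greedy cost-per-new-station heuristic would pick R3, R6, and R8 for 29, but a cheaper cover exists.
Choose R8 and R6: together they cover Pine, Elm, Maple, Willow — every station.
Total annual cost: 14 + 8 = 22.
No cover costs less than 22.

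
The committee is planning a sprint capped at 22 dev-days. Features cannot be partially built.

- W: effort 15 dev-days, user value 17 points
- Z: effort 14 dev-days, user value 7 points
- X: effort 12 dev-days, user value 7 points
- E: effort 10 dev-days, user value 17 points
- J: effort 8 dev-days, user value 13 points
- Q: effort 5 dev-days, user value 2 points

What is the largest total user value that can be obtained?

Allowing fractional choices, the relaxed optimum would be about 34.5, but features are indivisible.
E + J: effort 10 + 8 = 18 ≤ 22, user value 17 + 13 = 30.
X + J: effort 12 + 8 = 20 ≤ 22, user value 7 + 13 = 20.
X + E: effort 12 + 10 = 22 ≤ 22, user value 7 + 17 = 24.
Best is E and J with total user value 30.

30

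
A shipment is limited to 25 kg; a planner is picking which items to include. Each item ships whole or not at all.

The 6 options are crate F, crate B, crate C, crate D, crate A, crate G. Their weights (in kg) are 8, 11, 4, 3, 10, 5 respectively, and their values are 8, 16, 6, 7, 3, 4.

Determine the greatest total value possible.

crate F + crate B + crate D: weight 8 + 11 + 3 = 22 ≤ 25, value 8 + 16 + 7 = 31.
crate B + crate C + crate D + crate G: weight 11 + 4 + 3 + 5 = 23 ≤ 25, value 16 + 6 + 7 + 4 = 33.
crate F + crate B + crate C: weight 8 + 11 + 4 = 23 ≤ 25, value 8 + 16 + 6 = 30.
Best is crate B, crate C, crate D, and crate G with total value 33.

33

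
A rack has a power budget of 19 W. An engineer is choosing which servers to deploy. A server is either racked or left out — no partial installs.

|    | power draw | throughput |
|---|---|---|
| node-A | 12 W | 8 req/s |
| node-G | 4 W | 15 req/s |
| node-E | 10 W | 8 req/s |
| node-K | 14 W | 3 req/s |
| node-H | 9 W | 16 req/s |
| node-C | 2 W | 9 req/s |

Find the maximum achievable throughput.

Take node-G, node-H, and node-C: power draw 4 + 9 + 2 = 15 ≤ 19, throughput 15 + 16 + 9 = 40.
No other feasible combination does better.

40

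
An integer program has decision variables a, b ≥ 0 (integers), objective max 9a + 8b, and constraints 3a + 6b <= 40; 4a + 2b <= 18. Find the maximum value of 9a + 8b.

58

(a,b)=(2,5): 3·2+6·5=36≤40, 4·2+2·5=18≤18, objective 58.
(a,b)=(1,6): 3·1+6·6=39≤40, 4·1+2·6=16≤18, objective 57.
(a,b)=(2,4): 3·2+6·4=30≤40, 4·2+2·4=16≤18, objective 50.
(a,b)=(1,5): 3·1+6·5=33≤40, 4·1+2·5=14≤18, objective 49.
Maximum is 58 at (a,b)=(2,5).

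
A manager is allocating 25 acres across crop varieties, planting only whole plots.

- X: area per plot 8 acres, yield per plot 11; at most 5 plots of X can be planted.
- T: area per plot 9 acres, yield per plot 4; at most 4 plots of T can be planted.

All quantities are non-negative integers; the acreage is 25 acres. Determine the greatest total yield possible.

This is a bounded integer knapsack.
X has the best ratio (11/8); taking only X gives at most 3×11 = 33 (stopped by the area limit).
Optimal: 3×X: area 24 ≤ 25, yield 3·11 = 33.

33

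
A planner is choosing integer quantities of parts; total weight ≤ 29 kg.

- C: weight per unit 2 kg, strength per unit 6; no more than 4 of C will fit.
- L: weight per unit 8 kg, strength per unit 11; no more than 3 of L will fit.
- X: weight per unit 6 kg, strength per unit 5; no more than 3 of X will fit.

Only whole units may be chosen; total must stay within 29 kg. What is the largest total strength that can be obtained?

C has the best ratio (6/2); taking only C gives at most 4×6 = 24 (stopped by the supply cap of 4).
Mixing does better — 4×C and 2×L: weight 24 ≤ 29, strength 4·6 + 2·11 = 46.

46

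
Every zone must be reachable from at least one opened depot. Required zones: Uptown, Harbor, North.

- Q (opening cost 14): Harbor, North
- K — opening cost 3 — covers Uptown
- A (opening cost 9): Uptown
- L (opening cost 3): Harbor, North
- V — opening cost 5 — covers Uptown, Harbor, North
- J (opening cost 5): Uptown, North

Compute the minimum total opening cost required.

5

The greedy cost-per-new-zone heuristic would pick L and K for 6, but a cheaper cover exists.
V alone covers Uptown, Harbor, North — every zone.
Total opening cost: 5.
No cover costs less than 5.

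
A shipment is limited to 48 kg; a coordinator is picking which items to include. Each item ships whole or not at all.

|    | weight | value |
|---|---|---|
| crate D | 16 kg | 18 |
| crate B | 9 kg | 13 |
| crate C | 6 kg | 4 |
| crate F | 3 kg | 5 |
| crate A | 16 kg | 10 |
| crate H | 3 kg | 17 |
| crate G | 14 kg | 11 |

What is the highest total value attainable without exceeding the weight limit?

64

Allowing fractional choices, the relaxed optimum would be about 66.0, but items are indivisible.
crate D + crate B + crate F + crate H + crate G: weight 16 + 9 + 3 + 3 + 14 = 45 ≤ 48, value 18 + 13 + 5 + 17 + 11 = 64.
crate D + crate B + crate F + crate A + crate H: weight 16 + 9 + 3 + 16 + 3 = 47 ≤ 48, value 18 + 13 + 5 + 10 + 17 = 63.
crate D + crate B + crate C + crate H + crate G: weight 16 + 9 + 6 + 3 + 14 = 48 ≤ 48, value 18 + 13 + 4 + 17 + 11 = 63.
Best is crate D, crate B, crate F, crate H, and crate G with total value 64.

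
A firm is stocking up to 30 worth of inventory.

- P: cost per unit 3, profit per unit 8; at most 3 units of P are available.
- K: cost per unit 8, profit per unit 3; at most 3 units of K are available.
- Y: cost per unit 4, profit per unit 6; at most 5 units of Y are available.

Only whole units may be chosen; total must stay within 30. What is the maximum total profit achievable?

54

3×P and 4×Y: cost 25 ≤ 30, profit 3·8 + 4·6 = 48.
3×P and 5×Y: cost 29 ≤ 30, profit 3·8 + 5·6 = 54.
Best is 54.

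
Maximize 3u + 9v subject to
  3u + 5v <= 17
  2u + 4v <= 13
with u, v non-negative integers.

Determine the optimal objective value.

27

The continuous relaxation peaks at (0, 3.25) with value 29.25; rounding to a feasible lattice point costs some objective.
(u,v)=(0,3) is feasible, giving 27.
(u,v)=(1,2) is feasible, giving 21.
(u,v)=(0,2) is feasible, giving 18.
The best lattice point is (0,3), giving 27.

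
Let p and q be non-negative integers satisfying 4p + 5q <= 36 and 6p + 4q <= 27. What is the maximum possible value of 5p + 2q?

20

(p,q)=(4,0): 4·4+5·0=16≤36, 6·4+4·0=24≤27, objective 20.
(p,q)=(3,1): 4·3+5·1=17≤36, 6·3+4·1=22≤27, objective 17.
No feasible integer point exceeds 20.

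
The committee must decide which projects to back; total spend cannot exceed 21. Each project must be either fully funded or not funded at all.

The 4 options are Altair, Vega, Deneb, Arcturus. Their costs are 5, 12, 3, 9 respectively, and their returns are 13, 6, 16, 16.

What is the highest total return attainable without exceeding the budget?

Altair + Vega + Deneb: cost 5 + 12 + 3 = 20 ≤ 21, return 13 + 6 + 16 = 35.
Altair + Deneb + Arcturus: cost 5 + 3 + 9 = 17 ≤ 21, return 13 + 16 + 16 = 45.
Best is Altair, Deneb, and Arcturus with total return 45.

45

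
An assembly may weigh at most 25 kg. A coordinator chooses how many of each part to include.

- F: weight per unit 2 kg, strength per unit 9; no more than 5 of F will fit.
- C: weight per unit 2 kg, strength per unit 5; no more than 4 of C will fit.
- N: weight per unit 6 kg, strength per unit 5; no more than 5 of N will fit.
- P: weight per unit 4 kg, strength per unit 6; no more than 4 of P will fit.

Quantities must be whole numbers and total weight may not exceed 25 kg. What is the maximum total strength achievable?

5×F, 3×C, and 2×P: weight 24 ≤ 25, strength 5·9 + 3·5 + 2·6 = 72.
5×F, 4×C, and 1×P: weight 22 ≤ 25, strength 5·9 + 4·5 + 1·6 = 71.
Best is 72.

72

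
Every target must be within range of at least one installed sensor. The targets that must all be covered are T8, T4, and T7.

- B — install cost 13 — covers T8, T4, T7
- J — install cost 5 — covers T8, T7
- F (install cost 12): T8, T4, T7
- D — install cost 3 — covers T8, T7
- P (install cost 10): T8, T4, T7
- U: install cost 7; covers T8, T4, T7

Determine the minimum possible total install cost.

The greedy cost-per-new-target heuristic would pick D and U for 10, but a cheaper cover exists.
U alone covers T8, T4, T7 — every target.
Total install cost: 7.
No cover costs less than 7.

7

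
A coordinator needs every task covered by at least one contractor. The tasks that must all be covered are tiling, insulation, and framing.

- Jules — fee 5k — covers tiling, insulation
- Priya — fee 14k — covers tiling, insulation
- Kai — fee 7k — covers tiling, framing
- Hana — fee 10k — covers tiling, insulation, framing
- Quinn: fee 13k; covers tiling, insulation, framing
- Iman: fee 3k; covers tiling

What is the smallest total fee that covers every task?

This is a weighted set-cover instance.
The greedy cost-per-new-task heuristic would pick Jules and Kai for 12, but a cheaper cover exists.
Hana alone covers tiling, insulation, framing — every task.
Total fee: 10.
No cover costs less than 10.

10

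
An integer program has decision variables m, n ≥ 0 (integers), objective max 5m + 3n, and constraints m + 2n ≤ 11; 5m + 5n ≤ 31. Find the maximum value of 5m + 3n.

30

(m,n)=(6,0): 1·6+2·0=6≤11, 5·6+5·0=30≤31, objective 30.
(m,n)=(5,1): 1·5+2·1=7≤11, 5·5+5·1=30≤31, objective 28.
(m,n)=(5,0): 1·5+2·0=5≤11, 5·5+5·0=25≤31, objective 25.
No feasible integer point exceeds 30.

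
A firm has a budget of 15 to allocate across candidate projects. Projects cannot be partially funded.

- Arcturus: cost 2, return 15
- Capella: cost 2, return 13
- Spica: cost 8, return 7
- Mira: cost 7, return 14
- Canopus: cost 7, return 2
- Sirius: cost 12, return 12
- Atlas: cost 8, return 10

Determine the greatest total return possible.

Allowing fractional choices, the relaxed optimum would be about 47.0, but projects are indivisible.
Arcturus + Capella + Atlas: cost 2 + 2 + 8 = 12 ≤ 15, return 15 + 13 + 10 = 38.
Arcturus + Capella + Mira: cost 2 + 2 + 7 = 11 ≤ 15, return 15 + 13 + 14 = 42.
Best is Arcturus, Capella, and Mira with total return 42.

42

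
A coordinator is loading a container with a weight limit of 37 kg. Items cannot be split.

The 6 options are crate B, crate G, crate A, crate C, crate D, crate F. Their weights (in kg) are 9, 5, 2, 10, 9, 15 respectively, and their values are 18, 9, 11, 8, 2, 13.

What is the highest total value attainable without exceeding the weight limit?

51

Allowing fractional choices, the relaxed optimum would be about 55.8, but items are indivisible.
crate B + crate A + crate C + crate F: weight 9 + 2 + 10 + 15 = 36 ≤ 37, value 18 + 11 + 8 + 13 = 50.
crate B + crate G + crate A + crate F: weight 9 + 5 + 2 + 15 = 31 ≤ 37, value 18 + 9 + 11 + 13 = 51.
crate B + crate G + crate A + crate C + crate D: weight 9 + 5 + 2 + 10 + 9 = 35 ≤ 37, value 18 + 9 + 11 + 8 + 2 = 48.
Best is crate B, crate G, crate A, and crate F with total value 51.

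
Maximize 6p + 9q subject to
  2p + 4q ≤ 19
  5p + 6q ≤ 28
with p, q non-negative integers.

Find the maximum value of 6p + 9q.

39

Relaxing integrality, the LP optimum is 42.00 at (p,q) = (0, 4.67), which is not an integer point.
(p,q)=(2,3): 2·2+4·3=16≤19, 5·2+6·3=28≤28, objective 39.
(p,q)=(0,4): 2·0+4·4=16≤19, 5·0+6·4=24≤28, objective 36.
(p,q)=(3,2): 2·3+4·2=14≤19, 5·3+6·2=27≤28, objective 36.
(p,q)=(1,3): 2·1+4·3=14≤19, 5·1+6·3=23≤28, objective 33.
No feasible integer point exceeds 39.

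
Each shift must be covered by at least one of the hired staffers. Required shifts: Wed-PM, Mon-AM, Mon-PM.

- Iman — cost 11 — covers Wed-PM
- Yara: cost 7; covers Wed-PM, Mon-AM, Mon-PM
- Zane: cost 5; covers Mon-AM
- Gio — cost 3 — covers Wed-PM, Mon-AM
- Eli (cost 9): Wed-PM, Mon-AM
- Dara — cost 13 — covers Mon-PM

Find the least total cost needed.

This is a weighted set-cover instance.
The greedy cost-per-new-shift heuristic would pick Gio and Yara for 10, but a cheaper cover exists.
Yara alone covers Wed-PM, Mon-AM, Mon-PM — every shift.
Total cost: 7.
No cover costs less than 7.

7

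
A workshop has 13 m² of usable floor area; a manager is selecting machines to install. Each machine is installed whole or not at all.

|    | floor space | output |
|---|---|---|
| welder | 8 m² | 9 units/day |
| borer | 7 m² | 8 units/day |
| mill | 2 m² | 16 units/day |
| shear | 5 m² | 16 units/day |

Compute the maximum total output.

Allowing fractional choices, the relaxed optimum would be about 38.9, but machines are indivisible.
welder + mill: floor space 8 + 2 = 10 ≤ 13, output 9 + 16 = 25.
mill + shear: floor space 2 + 5 = 7 ≤ 13, output 16 + 16 = 32.
Best is mill and shear with total output 32.

32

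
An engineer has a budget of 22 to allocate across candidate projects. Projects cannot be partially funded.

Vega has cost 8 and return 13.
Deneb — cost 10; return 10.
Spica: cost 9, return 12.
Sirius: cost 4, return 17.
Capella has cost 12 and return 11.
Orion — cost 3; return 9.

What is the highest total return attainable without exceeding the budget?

42

This is an integer program with binary decision variables.
Vega + Spica + Sirius: cost 8 + 9 + 4 = 21 ≤ 22, return 13 + 12 + 17 = 42.
Vega + Deneb + Sirius: cost 8 + 10 + 4 = 22 ≤ 22, return 13 + 10 + 17 = 40.
Best is Vega, Spica, and Sirius with total return 42.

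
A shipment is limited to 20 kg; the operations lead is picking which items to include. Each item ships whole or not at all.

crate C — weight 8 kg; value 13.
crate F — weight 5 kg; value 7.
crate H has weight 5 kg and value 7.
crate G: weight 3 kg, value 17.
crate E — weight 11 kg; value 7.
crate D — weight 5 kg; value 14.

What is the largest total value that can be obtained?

crate F + crate G + crate D: weight 5 + 3 + 5 = 13 ≤ 20, value 7 + 17 + 14 = 38.
crate C + crate G + crate D: weight 8 + 3 + 5 = 16 ≤ 20, value 13 + 17 + 14 = 44.
crate F + crate H + crate G + crate D: weight 5 + 5 + 3 + 5 = 18 ≤ 20, value 7 + 7 + 17 + 14 = 45.
Best is crate F, crate H, crate G, and crate D with total value 45.

45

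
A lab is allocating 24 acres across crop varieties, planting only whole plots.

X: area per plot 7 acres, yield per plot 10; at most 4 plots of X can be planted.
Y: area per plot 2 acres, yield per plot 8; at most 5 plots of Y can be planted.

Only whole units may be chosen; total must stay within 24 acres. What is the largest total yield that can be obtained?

60

2×X and 5×Y: area 24 ≤ 24, yield 2·10 + 5·8 = 60.
2×X and 4×Y: area 22 ≤ 24, yield 2·10 + 4·8 = 52.
Best is 60.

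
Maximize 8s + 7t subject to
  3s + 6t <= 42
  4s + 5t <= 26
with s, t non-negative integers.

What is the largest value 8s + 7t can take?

(s,t)=(6,0) is feasible, giving 48.
(s,t)=(5,1) is feasible, giving 47.
Maximum is 48 at (s,t)=(6,0).

48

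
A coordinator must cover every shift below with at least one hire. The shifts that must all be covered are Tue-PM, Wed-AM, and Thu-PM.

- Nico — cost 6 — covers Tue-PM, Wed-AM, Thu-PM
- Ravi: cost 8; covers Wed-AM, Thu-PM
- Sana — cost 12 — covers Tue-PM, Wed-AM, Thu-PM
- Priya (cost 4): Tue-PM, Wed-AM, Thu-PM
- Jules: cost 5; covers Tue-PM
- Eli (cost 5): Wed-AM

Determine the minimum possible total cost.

Priya alone covers Tue-PM, Wed-AM, Thu-PM — every shift.
Total cost: 4.

4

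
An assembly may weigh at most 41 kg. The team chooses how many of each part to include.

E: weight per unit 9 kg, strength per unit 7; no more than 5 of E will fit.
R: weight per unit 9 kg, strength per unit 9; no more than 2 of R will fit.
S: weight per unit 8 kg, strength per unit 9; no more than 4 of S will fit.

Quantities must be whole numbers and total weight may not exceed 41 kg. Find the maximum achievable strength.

S has the best ratio (9/8); taking only S gives at most 4×9 = 36 (stopped by the supply cap of 4).
Mixing does better — 1×R and 4×S: weight 41 ≤ 41, strength 1·9 + 4·9 = 45.

45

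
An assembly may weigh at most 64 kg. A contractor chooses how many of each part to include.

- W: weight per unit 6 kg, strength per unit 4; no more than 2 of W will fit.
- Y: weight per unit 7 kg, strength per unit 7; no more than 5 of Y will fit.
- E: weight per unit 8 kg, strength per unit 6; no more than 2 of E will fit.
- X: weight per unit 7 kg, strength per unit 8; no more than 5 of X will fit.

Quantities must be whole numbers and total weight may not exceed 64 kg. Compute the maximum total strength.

68

4×Y and 5×X: weight 63 ≤ 64, strength 4·7 + 5·8 = 68.
3×Y, 1×E, and 5×X: weight 64 ≤ 64, strength 3·7 + 1·6 + 5·8 = 67.
Best is 68.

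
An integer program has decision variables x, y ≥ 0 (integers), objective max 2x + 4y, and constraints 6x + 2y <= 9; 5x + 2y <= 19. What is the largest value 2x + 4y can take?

The continuous relaxation peaks at (0, 4.5) with value 18.00; rounding to a feasible lattice point costs some objective.
(x,y)=(0,4): 6·0+2·4=8≤9, 5·0+2·4=8≤19, objective 16.
(x,y)=(0,3): 6·0+2·3=6≤9, 5·0+2·3=6≤19, objective 12.
No feasible integer point exceeds 16.

16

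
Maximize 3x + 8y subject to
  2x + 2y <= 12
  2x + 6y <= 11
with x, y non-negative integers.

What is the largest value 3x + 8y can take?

Relaxing integrality, the LP optimum is 16.50 at (x,y) = (5.5, 0), which is not an integer point.
(x,y)=(5,0): 2·5+2·0=10≤12, 2·5+6·0=10≤11, objective 15.
(x,y)=(4,0): 2·4+2·0=8≤12, 2·4+6·0=8≤11, objective 12.
The best lattice point is (5,0), giving 15.

15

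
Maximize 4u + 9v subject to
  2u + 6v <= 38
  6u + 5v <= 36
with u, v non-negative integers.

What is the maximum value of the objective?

58

(u,v)=(1,6) is feasible, giving 58.
(u,v)=(0,6) is feasible, giving 54.
(u,v)=(1,5) is feasible, giving 49.
No feasible integer point exceeds 58.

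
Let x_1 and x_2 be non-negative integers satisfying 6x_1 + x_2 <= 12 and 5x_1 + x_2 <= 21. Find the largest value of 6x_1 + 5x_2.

(x_1,x_2)=(0,12): 6·0+1·12=12≤12, 5·0+1·12=12≤21, objective 60.
(x_1,x_2)=(0,11): 6·0+1·11=11≤12, 5·0+1·11=11≤21, objective 55.
Maximum is 60 at (x_1,x_2)=(0,12).

60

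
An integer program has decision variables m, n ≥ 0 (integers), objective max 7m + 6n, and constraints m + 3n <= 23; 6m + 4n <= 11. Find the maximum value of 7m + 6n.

The continuous relaxation peaks at (0, 2.75) with value 16.50; rounding to a feasible lattice point costs some objective.
(m,n)=(1,1) is feasible, giving 13.
(m,n)=(0,2) is feasible, giving 12.
No feasible integer point exceeds 13.

13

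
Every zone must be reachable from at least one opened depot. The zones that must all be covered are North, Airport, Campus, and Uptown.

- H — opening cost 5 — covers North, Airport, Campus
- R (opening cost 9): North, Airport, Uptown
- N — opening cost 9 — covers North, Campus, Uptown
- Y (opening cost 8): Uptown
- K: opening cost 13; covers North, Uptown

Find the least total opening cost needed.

13

Choose H and Y: together they cover North, Airport, Campus, Uptown — every zone.
Total opening cost: 5 + 8 = 13.
No cover costs less than 13.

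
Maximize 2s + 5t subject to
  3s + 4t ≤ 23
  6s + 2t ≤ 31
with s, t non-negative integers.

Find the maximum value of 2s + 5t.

The continuous relaxation peaks at (0, 5.75) with value 28.75; rounding to a feasible lattice point costs some objective.
(s,t)=(1,5) is feasible, giving 27.
(s,t)=(0,5) is feasible, giving 25.
(s,t)=(2,4) is feasible, giving 24.
Maximum is 27 at (s,t)=(1,5).

27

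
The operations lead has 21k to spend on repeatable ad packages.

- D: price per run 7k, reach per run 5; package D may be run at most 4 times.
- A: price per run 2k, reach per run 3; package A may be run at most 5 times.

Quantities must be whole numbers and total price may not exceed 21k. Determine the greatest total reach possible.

20

A has the best ratio (3/2); taking only A gives at most 5×3 = 15 (stopped by the supply cap of 5).
Mixing does better — 1×D and 5×A: price 17 ≤ 21, reach 1·5 + 5·3 = 20.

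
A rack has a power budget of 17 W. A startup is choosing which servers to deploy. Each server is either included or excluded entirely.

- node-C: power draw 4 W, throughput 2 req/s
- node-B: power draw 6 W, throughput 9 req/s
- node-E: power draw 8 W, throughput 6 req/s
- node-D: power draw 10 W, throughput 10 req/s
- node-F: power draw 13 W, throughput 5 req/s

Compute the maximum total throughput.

19

Allowing fractional choices, the relaxed optimum would be about 19.8, but servers are indivisible.
node-C + node-D: power draw 4 + 10 = 14 ≤ 17, throughput 2 + 10 = 12.
node-B + node-D: power draw 6 + 10 = 16 ≤ 17, throughput 9 + 10 = 19.
node-B + node-E: power draw 6 + 8 = 14 ≤ 17, throughput 9 + 6 = 15.
Best is node-B and node-D with total throughput 19.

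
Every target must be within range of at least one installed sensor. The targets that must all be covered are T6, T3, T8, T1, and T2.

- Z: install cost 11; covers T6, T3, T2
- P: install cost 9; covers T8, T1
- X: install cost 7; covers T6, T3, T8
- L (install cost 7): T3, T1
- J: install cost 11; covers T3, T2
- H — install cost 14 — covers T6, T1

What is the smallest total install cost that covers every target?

20

This is an integer covering problem.
The greedy cost-per-new-target heuristic would pick X, L, and Z for 25, but a cheaper cover exists.
Choose Z and P: together they cover T6, T3, T8, T1, T2 — every target.
Total install cost: 11 + 9 = 20.
No cover costs less than 20.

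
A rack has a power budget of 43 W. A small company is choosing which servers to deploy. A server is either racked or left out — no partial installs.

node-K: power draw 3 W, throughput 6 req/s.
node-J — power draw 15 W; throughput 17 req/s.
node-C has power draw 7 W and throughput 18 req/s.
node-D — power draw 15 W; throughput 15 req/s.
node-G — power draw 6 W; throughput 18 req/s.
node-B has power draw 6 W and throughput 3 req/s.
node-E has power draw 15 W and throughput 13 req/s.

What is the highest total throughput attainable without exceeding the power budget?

68

This is an integer program with binary decision variables.
Allowing fractional choices, the relaxed optimum would be about 71.0, but servers are indivisible.
node-C + node-D + node-G + node-E: power draw 7 + 15 + 6 + 15 = 43 ≤ 43, throughput 18 + 15 + 18 + 13 = 64.
node-J + node-C + node-G + node-E: power draw 15 + 7 + 6 + 15 = 43 ≤ 43, throughput 17 + 18 + 18 + 13 = 66.
node-J + node-C + node-D + node-G: power draw 15 + 7 + 15 + 6 = 43 ≤ 43, throughput 17 + 18 + 15 + 18 = 68.
Best is node-J, node-C, node-D, and node-G with total throughput 68.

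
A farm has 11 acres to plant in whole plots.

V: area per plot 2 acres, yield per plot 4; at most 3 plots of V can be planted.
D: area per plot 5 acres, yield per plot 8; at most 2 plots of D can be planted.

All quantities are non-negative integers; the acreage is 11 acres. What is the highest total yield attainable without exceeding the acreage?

V has the best ratio (4/2); taking only V gives at most 3×4 = 12 (stopped by the supply cap of 3).
Mixing does better — 3×V and 1×D: area 11 ≤ 11, yield 3·4 + 1·8 = 20.

20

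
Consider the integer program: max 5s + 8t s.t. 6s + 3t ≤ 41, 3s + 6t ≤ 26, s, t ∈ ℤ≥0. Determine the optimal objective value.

Relaxing integrality, the LP optimum is 40.89 at (s,t) = (6.22, 1.22), which is not an integer point.
(s,t)=(6,1): 6·6+3·1=39≤41, 3·6+6·1=24≤26, objective 38.
(s,t)=(5,1): 6·5+3·1=33≤41, 3·5+6·1=21≤26, objective 33.
(s,t)=(6,0): 6·6+3·0=36≤41, 3·6+6·0=18≤26, objective 30.
Maximum is 38 at (s,t)=(6,1).

38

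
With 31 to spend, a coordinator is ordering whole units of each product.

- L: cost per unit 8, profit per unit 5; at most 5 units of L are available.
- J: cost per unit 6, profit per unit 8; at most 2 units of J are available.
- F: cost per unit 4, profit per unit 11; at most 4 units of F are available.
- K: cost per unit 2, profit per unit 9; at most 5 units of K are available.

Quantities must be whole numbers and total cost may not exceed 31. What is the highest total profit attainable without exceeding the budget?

89

This is a bounded integer knapsack.
Take 4×F and 5×K: cost 26 ≤ 31, profit 4·11 + 5·9 = 89.
K has the best ratio (9/2) and is taken to its limit of 5; remaining capacity is filled optimally with the others.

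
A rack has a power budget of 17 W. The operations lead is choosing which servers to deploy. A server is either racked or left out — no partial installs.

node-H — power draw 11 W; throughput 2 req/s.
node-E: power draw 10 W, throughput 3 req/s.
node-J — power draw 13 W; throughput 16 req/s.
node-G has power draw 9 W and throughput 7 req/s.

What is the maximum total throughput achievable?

16

node-E: power draw 10 ≤ 17, throughput 3.
node-J: power draw 13 ≤ 17, throughput 16.
node-G: power draw 9 ≤ 17, throughput 7.
Best is node-J with total throughput 16.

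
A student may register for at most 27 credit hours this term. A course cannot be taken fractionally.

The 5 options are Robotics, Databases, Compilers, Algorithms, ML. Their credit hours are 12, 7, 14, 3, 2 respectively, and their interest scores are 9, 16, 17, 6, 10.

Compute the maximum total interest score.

Take Databases, Compilers, Algorithms, and ML: credit hours 7 + 14 + 3 + 2 = 26 ≤ 27, interest score 16 + 17 + 6 + 10 = 49.
No other feasible combination does better.

49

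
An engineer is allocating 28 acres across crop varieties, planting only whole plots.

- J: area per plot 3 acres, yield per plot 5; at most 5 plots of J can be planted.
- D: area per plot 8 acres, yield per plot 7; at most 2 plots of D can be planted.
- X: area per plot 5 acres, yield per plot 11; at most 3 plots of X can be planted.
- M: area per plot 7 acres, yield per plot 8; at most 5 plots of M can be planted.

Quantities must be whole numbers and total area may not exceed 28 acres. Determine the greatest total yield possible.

2×J, 3×X, and 1×M: area 28 ≤ 28, yield 2·5 + 3·11 + 1·8 = 51.
4×J and 3×X: area 27 ≤ 28, yield 4·5 + 3·11 = 53.
Best is 53.

53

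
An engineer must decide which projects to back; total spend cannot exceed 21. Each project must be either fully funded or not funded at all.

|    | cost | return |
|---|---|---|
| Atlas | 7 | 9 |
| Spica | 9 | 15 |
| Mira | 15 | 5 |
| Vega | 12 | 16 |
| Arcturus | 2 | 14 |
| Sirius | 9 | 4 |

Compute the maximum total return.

39

Take Atlas, Vega, and Arcturus: cost 7 + 12 + 2 = 21 ≤ 21, return 9 + 16 + 14 = 39.
No other feasible combination does better.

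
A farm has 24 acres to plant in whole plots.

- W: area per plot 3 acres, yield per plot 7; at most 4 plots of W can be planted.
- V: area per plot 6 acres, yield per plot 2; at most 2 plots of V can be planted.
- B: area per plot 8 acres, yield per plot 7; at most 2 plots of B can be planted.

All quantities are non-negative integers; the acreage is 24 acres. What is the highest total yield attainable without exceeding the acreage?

35

4×W and 2×V: area 24 ≤ 24, yield 4·7 + 2·2 = 32.
4×W and 1×B: area 20 ≤ 24, yield 4·7 + 1·7 = 35.
Best is 35.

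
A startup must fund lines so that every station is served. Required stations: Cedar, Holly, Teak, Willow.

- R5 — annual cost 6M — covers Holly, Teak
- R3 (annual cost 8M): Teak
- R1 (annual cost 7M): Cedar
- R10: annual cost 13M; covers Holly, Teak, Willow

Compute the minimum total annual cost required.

20

The greedy cost-per-new-station heuristic would pick R5, R1, and R10 for 26, but a cheaper cover exists.
Choose R1 and R10: together they cover Cedar, Holly, Teak, Willow — every station.
Total annual cost: 7 + 13 = 20.
No cover costs less than 20.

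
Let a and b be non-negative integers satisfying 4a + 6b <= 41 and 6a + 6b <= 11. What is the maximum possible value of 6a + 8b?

(a,b)=(0,1): 4·0+6·1=6≤41, 6·0+6·1=6≤11, objective 8.
(a,b)=(1,0): 4·1+6·0=4≤41, 6·1+6·0=6≤11, objective 6.
The best lattice point is (0,1), giving 8.

8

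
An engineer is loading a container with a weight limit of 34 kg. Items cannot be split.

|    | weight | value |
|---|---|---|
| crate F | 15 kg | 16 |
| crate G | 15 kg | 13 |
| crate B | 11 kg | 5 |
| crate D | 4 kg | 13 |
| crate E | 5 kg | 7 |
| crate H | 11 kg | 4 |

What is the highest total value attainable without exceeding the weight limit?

42

Treat it as a binary knapsack problem.
crate F + crate D + crate E: weight 15 + 4 + 5 = 24 ≤ 34, value 16 + 13 + 7 = 36.
crate F + crate G + crate D: weight 15 + 15 + 4 = 34 ≤ 34, value 16 + 13 + 13 = 42.
Best is crate F, crate G, and crate D with total value 42.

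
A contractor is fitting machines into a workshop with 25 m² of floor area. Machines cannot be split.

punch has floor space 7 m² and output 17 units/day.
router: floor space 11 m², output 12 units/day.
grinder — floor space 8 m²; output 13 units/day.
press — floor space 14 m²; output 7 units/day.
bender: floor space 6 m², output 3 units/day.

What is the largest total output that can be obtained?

33

Take punch, grinder, and bender: floor space 7 + 8 + 6 = 21 ≤ 25, output 17 + 13 + 3 = 33.
No other feasible combination does better.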